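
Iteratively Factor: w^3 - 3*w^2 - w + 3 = (w + 1)*(w^2 - 4*w + 3) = (w - 3)*(w + 1)*(w - 1)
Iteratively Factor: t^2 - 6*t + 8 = (t - 4)*(t - 2)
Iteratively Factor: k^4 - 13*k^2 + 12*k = (k - 1)*(k^3 + k^2 - 12*k) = (k - 3)*(k - 1)*(k^2 + 4*k) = k*(k - 3)*(k - 1)*(k + 4)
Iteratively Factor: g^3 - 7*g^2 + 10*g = (g)*(g^2 - 7*g + 10) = g*(g - 2)*(g - 5)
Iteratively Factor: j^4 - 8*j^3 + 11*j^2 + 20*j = (j + 1)*(j^3 - 9*j^2 + 20*j) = (j - 5)*(j + 1)*(j^2 - 4*j) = (j - 5)*(j - 4)*(j + 1)*(j)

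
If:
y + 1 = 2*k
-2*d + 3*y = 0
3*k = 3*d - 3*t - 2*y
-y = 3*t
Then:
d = 9/8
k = 7/8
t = -1/4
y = 3/4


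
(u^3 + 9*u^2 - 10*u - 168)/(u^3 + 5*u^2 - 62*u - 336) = (u - 4)/(u - 8)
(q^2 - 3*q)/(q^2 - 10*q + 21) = q/(q - 7)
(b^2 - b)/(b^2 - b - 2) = b*(1 - b)/(-b^2 + b + 2)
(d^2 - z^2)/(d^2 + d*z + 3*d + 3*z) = (d - z)/(d + 3)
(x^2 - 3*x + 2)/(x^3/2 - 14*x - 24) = 2*(-x^2 + 3*x - 2)/(-x^3 + 28*x + 48)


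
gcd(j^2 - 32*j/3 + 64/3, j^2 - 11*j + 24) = j - 8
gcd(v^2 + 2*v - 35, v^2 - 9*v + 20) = v - 5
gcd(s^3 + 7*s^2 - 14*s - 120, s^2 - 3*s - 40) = s + 5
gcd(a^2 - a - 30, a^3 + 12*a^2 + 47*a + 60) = a + 5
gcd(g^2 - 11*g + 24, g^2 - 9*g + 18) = g - 3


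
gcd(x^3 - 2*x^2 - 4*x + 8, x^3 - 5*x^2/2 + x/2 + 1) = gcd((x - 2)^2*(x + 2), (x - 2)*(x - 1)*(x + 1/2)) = x - 2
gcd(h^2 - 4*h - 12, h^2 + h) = 1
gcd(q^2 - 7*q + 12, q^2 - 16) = q - 4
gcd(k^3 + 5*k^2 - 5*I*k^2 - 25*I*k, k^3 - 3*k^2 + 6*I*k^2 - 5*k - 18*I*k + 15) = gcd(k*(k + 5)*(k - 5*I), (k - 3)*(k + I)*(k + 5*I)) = 1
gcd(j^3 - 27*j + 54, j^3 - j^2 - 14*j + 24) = j - 3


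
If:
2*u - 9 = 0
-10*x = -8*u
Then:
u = 9/2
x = 18/5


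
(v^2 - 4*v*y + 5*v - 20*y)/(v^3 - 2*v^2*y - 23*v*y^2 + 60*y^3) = (-v - 5)/(-v^2 - 2*v*y + 15*y^2)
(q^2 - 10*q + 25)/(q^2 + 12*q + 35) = (q^2 - 10*q + 25)/(q^2 + 12*q + 35)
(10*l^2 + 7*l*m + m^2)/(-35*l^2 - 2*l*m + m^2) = (-2*l - m)/(7*l - m)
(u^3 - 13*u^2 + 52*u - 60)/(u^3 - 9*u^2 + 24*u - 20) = (u - 6)/(u - 2)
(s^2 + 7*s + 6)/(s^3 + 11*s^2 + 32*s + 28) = (s^2 + 7*s + 6)/(s^3 + 11*s^2 + 32*s + 28)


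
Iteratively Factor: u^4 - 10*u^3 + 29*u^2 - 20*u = (u - 4)*(u^3 - 6*u^2 + 5*u) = (u - 4)*(u - 1)*(u^2 - 5*u) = (u - 5)*(u - 4)*(u - 1)*(u)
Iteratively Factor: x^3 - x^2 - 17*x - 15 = (x + 3)*(x^2 - 4*x - 5) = (x + 1)*(x + 3)*(x - 5)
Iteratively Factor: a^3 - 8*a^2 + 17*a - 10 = (a - 1)*(a^2 - 7*a + 10) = (a - 5)*(a - 1)*(a - 2)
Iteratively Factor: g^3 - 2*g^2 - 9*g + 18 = (g + 3)*(g^2 - 5*g + 6) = (g - 3)*(g + 3)*(g - 2)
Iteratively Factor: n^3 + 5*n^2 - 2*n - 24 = (n + 3)*(n^2 + 2*n - 8) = (n + 3)*(n + 4)*(n - 2)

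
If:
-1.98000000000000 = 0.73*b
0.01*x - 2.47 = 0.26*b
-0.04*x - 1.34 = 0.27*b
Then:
No Solution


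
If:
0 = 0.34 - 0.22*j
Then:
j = 1.55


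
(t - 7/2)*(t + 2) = t^2 - 3*t/2 - 7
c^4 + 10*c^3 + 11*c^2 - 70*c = c*(c - 2)*(c + 5)*(c + 7)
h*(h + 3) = h^2 + 3*h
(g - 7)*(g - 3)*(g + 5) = g^3 - 5*g^2 - 29*g + 105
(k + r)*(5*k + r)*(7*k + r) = 35*k^3 + 47*k^2*r + 13*k*r^2 + r^3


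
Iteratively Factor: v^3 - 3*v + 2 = (v - 1)*(v^2 + v - 2) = (v - 1)*(v + 2)*(v - 1)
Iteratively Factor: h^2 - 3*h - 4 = (h - 4)*(h + 1)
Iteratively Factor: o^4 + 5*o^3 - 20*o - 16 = (o - 2)*(o^3 + 7*o^2 + 14*o + 8) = (o - 2)*(o + 4)*(o^2 + 3*o + 2) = (o - 2)*(o + 2)*(o + 4)*(o + 1)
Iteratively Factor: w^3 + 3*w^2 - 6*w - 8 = (w + 4)*(w^2 - w - 2) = (w + 1)*(w + 4)*(w - 2)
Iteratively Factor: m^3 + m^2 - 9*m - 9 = (m + 3)*(m^2 - 2*m - 3) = (m - 3)*(m + 3)*(m + 1)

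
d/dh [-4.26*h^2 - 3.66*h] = -8.52*h - 3.66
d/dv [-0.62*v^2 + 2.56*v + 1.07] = 2.56 - 1.24*v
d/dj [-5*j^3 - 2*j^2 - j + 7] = -15*j^2 - 4*j - 1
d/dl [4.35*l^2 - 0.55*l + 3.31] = 8.7*l - 0.55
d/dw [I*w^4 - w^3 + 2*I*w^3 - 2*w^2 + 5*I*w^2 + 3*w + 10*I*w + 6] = 4*I*w^3 + w^2*(-3 + 6*I) + w*(-4 + 10*I) + 3 + 10*I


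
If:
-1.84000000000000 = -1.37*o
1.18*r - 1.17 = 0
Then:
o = 1.34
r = 0.99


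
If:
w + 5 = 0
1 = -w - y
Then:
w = -5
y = 4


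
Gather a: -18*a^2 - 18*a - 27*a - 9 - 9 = -18*a^2 - 45*a - 18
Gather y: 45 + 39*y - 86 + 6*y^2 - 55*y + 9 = 6*y^2 - 16*y - 32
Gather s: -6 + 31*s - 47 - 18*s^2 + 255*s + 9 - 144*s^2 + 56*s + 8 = -162*s^2 + 342*s - 36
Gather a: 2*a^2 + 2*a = 2*a^2 + 2*a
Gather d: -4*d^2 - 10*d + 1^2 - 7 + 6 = -4*d^2 - 10*d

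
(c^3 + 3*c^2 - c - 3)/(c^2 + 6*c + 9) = (c^2 - 1)/(c + 3)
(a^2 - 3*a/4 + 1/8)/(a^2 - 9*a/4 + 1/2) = (a - 1/2)/(a - 2)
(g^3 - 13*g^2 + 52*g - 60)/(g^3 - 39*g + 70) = (g - 6)/(g + 7)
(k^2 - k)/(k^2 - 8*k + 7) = k/(k - 7)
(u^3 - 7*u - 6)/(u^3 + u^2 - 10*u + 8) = (u^3 - 7*u - 6)/(u^3 + u^2 - 10*u + 8)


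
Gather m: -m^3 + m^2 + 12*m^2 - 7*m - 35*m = -m^3 + 13*m^2 - 42*m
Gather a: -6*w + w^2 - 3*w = w^2 - 9*w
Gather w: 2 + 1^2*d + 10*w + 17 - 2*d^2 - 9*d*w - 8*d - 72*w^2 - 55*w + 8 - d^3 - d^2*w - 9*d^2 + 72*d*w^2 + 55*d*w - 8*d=-d^3 - 11*d^2 - 15*d + w^2*(72*d - 72) + w*(-d^2 + 46*d - 45) + 27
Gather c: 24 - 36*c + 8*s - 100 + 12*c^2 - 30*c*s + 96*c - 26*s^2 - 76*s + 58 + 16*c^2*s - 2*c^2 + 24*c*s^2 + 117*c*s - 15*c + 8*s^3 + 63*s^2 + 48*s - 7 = c^2*(16*s + 10) + c*(24*s^2 + 87*s + 45) + 8*s^3 + 37*s^2 - 20*s - 25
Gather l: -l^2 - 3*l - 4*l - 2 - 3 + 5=-l^2 - 7*l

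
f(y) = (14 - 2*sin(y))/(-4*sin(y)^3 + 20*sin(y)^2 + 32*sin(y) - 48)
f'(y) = (14 - 2*sin(y))*(12*sin(y)^2*cos(y) - 40*sin(y)*cos(y) - 32*cos(y))/(-4*sin(y)^3 + 20*sin(y)^2 + 32*sin(y) - 48)^2 - 2*cos(y)/(-4*sin(y)^3 + 20*sin(y)^2 + 32*sin(y) - 48) = (-sin(y)^3 + 13*sin(y)^2 - 35*sin(y) - 22)*cos(y)/((sin(y) - 6)^2*(sin(y) - 1)^2*(sin(y) + 2)^2)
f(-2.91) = -0.27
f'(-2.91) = 0.07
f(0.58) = -0.51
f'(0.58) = -0.79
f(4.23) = -0.27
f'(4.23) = -0.04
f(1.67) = -40.74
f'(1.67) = 819.42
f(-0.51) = -0.26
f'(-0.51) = -0.01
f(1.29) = -5.17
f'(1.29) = -36.13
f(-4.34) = -2.98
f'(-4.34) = 15.48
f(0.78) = -0.74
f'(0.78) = -1.60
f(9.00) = -0.42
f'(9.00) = 0.50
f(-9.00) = -0.26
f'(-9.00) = 0.02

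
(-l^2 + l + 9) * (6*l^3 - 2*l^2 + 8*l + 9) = -6*l^5 + 8*l^4 + 44*l^3 - 19*l^2 + 81*l + 81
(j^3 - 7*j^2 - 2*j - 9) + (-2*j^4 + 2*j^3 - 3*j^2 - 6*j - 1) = -2*j^4 + 3*j^3 - 10*j^2 - 8*j - 10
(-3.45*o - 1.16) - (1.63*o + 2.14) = -5.08*o - 3.3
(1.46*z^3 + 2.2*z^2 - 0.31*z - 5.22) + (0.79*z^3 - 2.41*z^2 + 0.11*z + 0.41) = 2.25*z^3 - 0.21*z^2 - 0.2*z - 4.81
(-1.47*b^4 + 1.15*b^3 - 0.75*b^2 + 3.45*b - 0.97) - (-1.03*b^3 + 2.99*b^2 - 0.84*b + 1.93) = -1.47*b^4 + 2.18*b^3 - 3.74*b^2 + 4.29*b - 2.9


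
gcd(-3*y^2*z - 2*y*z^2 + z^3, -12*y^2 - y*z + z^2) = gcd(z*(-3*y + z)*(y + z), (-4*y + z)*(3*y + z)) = 1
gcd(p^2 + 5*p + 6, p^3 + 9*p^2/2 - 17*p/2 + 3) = 1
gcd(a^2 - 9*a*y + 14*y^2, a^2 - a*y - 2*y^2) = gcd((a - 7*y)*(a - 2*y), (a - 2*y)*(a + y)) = -a + 2*y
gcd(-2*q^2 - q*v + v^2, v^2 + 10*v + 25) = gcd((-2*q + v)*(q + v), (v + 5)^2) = 1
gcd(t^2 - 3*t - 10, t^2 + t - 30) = t - 5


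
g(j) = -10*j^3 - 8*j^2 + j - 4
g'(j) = -30*j^2 - 16*j + 1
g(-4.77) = 894.52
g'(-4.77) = -605.27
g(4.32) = -955.19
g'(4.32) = -627.99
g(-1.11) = -1.29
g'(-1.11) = -18.20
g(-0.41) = -5.07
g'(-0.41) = 2.52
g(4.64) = -1170.57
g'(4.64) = -719.13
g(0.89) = -16.50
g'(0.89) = -37.00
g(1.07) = -24.34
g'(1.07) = -50.47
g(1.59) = -62.83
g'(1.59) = -100.28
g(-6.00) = 1862.00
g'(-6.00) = -983.00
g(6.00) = -2446.00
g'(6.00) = -1175.00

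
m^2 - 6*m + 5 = (m - 5)*(m - 1)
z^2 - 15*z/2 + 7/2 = (z - 7)*(z - 1/2)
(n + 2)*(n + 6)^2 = n^3 + 14*n^2 + 60*n + 72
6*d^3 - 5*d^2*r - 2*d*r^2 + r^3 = (-3*d + r)*(-d + r)*(2*d + r)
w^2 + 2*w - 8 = (w - 2)*(w + 4)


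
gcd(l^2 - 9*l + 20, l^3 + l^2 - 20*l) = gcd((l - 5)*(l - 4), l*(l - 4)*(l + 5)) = l - 4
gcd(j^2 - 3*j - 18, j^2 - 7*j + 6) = j - 6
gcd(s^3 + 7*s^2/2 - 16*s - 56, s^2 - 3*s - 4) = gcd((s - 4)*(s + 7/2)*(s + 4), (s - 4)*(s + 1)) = s - 4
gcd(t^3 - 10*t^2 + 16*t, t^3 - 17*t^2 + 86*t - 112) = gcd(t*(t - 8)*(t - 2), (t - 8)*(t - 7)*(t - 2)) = t^2 - 10*t + 16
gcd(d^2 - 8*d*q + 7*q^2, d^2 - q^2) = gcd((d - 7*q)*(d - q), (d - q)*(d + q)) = -d + q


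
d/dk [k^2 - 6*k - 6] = 2*k - 6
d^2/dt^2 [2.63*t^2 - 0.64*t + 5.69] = 5.26000000000000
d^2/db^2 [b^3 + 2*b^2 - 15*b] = 6*b + 4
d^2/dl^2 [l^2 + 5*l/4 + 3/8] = 2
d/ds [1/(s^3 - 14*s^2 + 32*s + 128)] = (-3*s^2 + 28*s - 32)/(s^3 - 14*s^2 + 32*s + 128)^2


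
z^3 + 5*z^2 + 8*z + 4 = (z + 1)*(z + 2)^2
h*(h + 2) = h^2 + 2*h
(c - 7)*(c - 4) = c^2 - 11*c + 28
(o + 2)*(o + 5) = o^2 + 7*o + 10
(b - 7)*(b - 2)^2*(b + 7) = b^4 - 4*b^3 - 45*b^2 + 196*b - 196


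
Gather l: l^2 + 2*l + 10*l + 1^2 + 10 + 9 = l^2 + 12*l + 20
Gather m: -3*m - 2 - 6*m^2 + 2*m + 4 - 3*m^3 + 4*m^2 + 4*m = -3*m^3 - 2*m^2 + 3*m + 2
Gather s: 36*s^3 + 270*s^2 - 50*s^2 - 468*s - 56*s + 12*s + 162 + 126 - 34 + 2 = 36*s^3 + 220*s^2 - 512*s + 256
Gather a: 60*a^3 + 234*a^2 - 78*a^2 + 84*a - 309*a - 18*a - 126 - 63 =60*a^3 + 156*a^2 - 243*a - 189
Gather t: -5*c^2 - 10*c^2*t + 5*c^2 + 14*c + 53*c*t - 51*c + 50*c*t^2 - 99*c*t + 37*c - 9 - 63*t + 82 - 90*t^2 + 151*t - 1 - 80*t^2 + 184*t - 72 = t^2*(50*c - 170) + t*(-10*c^2 - 46*c + 272)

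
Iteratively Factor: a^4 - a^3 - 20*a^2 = (a - 5)*(a^3 + 4*a^2) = a*(a - 5)*(a^2 + 4*a) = a*(a - 5)*(a + 4)*(a)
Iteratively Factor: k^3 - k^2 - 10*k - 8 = (k + 2)*(k^2 - 3*k - 4) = (k + 1)*(k + 2)*(k - 4)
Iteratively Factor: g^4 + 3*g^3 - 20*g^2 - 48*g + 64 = (g + 4)*(g^3 - g^2 - 16*g + 16) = (g - 1)*(g + 4)*(g^2 - 16) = (g - 4)*(g - 1)*(g + 4)*(g + 4)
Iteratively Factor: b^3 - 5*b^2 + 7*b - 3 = (b - 1)*(b^2 - 4*b + 3) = (b - 1)^2*(b - 3)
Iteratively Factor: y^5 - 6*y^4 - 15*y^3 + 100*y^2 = (y)*(y^4 - 6*y^3 - 15*y^2 + 100*y) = y^2*(y^3 - 6*y^2 - 15*y + 100) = y^2*(y - 5)*(y^2 - y - 20) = y^2*(y - 5)*(y + 4)*(y - 5)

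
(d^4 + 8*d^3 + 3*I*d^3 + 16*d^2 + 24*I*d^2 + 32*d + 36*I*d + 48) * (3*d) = 3*d^5 + 24*d^4 + 9*I*d^4 + 48*d^3 + 72*I*d^3 + 96*d^2 + 108*I*d^2 + 144*d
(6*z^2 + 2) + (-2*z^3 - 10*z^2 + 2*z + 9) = -2*z^3 - 4*z^2 + 2*z + 11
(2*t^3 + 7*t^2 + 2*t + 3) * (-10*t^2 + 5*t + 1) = -20*t^5 - 60*t^4 + 17*t^3 - 13*t^2 + 17*t + 3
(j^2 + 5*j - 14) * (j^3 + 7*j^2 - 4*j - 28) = j^5 + 12*j^4 + 17*j^3 - 146*j^2 - 84*j + 392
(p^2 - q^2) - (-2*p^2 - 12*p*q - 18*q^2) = 3*p^2 + 12*p*q + 17*q^2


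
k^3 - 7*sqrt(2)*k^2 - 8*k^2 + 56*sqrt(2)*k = k*(k - 8)*(k - 7*sqrt(2))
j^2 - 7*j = j*(j - 7)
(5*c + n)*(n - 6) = 5*c*n - 30*c + n^2 - 6*n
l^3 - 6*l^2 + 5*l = l*(l - 5)*(l - 1)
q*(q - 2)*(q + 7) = q^3 + 5*q^2 - 14*q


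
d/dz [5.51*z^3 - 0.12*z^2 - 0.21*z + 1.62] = 16.53*z^2 - 0.24*z - 0.21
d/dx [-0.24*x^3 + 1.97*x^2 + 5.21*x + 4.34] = -0.72*x^2 + 3.94*x + 5.21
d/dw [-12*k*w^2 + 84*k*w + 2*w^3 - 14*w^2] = -24*k*w + 84*k + 6*w^2 - 28*w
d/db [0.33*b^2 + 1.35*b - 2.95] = 0.66*b + 1.35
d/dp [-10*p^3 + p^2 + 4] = 2*p*(1 - 15*p)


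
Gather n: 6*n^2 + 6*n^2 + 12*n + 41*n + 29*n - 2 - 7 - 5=12*n^2 + 82*n - 14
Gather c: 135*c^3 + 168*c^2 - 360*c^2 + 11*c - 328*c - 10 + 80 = 135*c^3 - 192*c^2 - 317*c + 70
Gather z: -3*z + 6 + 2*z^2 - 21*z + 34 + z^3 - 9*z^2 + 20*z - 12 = z^3 - 7*z^2 - 4*z + 28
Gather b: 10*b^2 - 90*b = 10*b^2 - 90*b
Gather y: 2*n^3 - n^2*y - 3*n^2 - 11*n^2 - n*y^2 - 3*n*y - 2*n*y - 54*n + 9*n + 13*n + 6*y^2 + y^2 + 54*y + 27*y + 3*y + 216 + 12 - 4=2*n^3 - 14*n^2 - 32*n + y^2*(7 - n) + y*(-n^2 - 5*n + 84) + 224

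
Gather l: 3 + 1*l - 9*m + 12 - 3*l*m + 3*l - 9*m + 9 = l*(4 - 3*m) - 18*m + 24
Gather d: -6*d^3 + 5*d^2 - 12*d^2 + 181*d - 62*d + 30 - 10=-6*d^3 - 7*d^2 + 119*d + 20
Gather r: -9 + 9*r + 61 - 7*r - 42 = 2*r + 10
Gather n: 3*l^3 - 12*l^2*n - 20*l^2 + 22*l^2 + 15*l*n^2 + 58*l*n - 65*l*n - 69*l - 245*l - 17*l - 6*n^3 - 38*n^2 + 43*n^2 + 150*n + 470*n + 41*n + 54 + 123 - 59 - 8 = 3*l^3 + 2*l^2 - 331*l - 6*n^3 + n^2*(15*l + 5) + n*(-12*l^2 - 7*l + 661) + 110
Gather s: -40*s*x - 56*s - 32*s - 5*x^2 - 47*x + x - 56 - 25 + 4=s*(-40*x - 88) - 5*x^2 - 46*x - 77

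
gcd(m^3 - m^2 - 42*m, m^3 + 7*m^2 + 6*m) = m^2 + 6*m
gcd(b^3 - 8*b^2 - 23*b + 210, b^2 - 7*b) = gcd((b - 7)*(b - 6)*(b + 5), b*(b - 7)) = b - 7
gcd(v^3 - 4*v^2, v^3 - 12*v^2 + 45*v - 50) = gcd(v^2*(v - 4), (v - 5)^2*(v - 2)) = 1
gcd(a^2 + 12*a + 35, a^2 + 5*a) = a + 5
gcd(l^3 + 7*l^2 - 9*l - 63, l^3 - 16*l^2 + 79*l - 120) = l - 3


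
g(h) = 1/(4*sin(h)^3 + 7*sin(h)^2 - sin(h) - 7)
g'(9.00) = 0.18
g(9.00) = -0.17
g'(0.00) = 0.02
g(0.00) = -0.14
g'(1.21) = -3.70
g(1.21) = 0.68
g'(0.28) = -0.08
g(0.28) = -0.15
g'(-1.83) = -0.09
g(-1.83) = -0.32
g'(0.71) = -0.79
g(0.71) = -0.28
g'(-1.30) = 0.09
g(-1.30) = -0.32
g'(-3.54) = 0.15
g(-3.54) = -0.16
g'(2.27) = 3.08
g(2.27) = -0.53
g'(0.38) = -0.14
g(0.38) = -0.16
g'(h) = (-12*sin(h)^2*cos(h) - 14*sin(h)*cos(h) + cos(h))/(4*sin(h)^3 + 7*sin(h)^2 - sin(h) - 7)^2 = (-12*sin(h)^2 - 14*sin(h) + 1)*cos(h)/(4*sin(h)^3 + 7*sin(h)^2 - sin(h) - 7)^2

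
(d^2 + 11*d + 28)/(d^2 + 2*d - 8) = (d + 7)/(d - 2)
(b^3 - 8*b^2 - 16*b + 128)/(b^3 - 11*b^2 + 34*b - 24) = (b^2 - 4*b - 32)/(b^2 - 7*b + 6)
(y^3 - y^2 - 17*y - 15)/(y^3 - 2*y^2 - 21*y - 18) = (y - 5)/(y - 6)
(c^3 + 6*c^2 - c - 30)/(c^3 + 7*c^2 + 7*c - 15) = (c - 2)/(c - 1)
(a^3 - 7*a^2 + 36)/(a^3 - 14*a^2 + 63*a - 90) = (a + 2)/(a - 5)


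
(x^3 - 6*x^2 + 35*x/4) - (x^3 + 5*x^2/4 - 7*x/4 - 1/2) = -29*x^2/4 + 21*x/2 + 1/2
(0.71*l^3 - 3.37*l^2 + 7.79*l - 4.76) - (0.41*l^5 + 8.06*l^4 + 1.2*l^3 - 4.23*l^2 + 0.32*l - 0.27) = -0.41*l^5 - 8.06*l^4 - 0.49*l^3 + 0.86*l^2 + 7.47*l - 4.49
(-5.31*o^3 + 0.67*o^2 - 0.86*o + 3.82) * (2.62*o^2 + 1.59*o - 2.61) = -13.9122*o^5 - 6.6875*o^4 + 12.6712*o^3 + 6.8923*o^2 + 8.3184*o - 9.9702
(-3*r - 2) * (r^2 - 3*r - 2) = -3*r^3 + 7*r^2 + 12*r + 4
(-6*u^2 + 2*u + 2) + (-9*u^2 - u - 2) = -15*u^2 + u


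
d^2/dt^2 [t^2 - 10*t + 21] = 2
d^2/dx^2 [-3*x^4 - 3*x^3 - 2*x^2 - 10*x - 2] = -36*x^2 - 18*x - 4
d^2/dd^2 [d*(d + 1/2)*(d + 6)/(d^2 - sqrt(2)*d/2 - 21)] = 2*(13*sqrt(2)*d^3 + 98*d^3 + 126*sqrt(2)*d^2 + 1638*d^2 + 6048*d - 126*sqrt(2) + 11466)/(4*d^6 - 6*sqrt(2)*d^5 - 246*d^4 + 251*sqrt(2)*d^3 + 5166*d^2 - 2646*sqrt(2)*d - 37044)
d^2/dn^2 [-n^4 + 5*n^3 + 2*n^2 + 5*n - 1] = -12*n^2 + 30*n + 4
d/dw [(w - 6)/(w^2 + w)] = (-w^2 + 12*w + 6)/(w^2*(w^2 + 2*w + 1))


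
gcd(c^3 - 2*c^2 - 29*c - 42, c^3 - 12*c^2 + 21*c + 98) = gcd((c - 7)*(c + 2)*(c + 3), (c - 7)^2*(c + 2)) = c^2 - 5*c - 14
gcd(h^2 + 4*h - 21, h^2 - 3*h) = h - 3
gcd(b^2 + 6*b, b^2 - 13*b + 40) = 1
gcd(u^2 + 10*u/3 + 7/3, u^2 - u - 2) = u + 1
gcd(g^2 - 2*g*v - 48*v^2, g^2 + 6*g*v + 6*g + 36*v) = g + 6*v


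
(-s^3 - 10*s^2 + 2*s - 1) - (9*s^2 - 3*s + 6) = -s^3 - 19*s^2 + 5*s - 7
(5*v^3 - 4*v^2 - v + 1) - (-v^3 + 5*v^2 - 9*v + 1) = 6*v^3 - 9*v^2 + 8*v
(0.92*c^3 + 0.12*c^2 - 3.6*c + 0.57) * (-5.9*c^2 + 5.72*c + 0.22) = -5.428*c^5 + 4.5544*c^4 + 22.1288*c^3 - 23.9286*c^2 + 2.4684*c + 0.1254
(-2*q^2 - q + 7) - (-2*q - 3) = -2*q^2 + q + 10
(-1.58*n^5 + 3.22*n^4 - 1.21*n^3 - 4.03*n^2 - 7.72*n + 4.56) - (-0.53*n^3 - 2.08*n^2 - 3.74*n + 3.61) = -1.58*n^5 + 3.22*n^4 - 0.68*n^3 - 1.95*n^2 - 3.98*n + 0.95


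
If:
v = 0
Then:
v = 0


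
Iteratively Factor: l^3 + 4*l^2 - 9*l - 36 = (l + 3)*(l^2 + l - 12) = (l + 3)*(l + 4)*(l - 3)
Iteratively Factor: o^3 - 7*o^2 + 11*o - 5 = (o - 5)*(o^2 - 2*o + 1) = (o - 5)*(o - 1)*(o - 1)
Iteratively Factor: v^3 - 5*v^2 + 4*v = (v - 4)*(v^2 - v) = v*(v - 4)*(v - 1)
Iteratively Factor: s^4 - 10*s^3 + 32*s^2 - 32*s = (s - 4)*(s^3 - 6*s^2 + 8*s) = (s - 4)^2*(s^2 - 2*s) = s*(s - 4)^2*(s - 2)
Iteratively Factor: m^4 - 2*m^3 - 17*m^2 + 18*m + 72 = (m - 4)*(m^3 + 2*m^2 - 9*m - 18) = (m - 4)*(m + 3)*(m^2 - m - 6) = (m - 4)*(m + 2)*(m + 3)*(m - 3)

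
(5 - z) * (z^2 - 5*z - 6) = -z^3 + 10*z^2 - 19*z - 30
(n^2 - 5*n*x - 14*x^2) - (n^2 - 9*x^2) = -5*n*x - 5*x^2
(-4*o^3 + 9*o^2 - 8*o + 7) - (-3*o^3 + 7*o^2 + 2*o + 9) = -o^3 + 2*o^2 - 10*o - 2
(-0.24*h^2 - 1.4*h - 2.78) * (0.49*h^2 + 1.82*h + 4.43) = -0.1176*h^4 - 1.1228*h^3 - 4.9734*h^2 - 11.2616*h - 12.3154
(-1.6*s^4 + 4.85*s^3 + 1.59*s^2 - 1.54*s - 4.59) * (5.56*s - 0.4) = -8.896*s^5 + 27.606*s^4 + 6.9004*s^3 - 9.1984*s^2 - 24.9044*s + 1.836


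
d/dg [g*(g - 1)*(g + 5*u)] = 3*g^2 + 10*g*u - 2*g - 5*u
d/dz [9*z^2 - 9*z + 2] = 18*z - 9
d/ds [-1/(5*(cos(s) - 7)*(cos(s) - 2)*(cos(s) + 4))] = (3*sin(s)^2 + 10*cos(s) + 19)*sin(s)/(5*(cos(s) - 7)^2*(cos(s) - 2)^2*(cos(s) + 4)^2)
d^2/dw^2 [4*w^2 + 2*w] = 8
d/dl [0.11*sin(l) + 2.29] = 0.11*cos(l)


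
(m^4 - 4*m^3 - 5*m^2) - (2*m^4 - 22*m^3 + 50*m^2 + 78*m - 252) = -m^4 + 18*m^3 - 55*m^2 - 78*m + 252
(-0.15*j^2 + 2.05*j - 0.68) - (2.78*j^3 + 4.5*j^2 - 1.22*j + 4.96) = -2.78*j^3 - 4.65*j^2 + 3.27*j - 5.64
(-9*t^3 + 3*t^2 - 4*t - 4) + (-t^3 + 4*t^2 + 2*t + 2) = -10*t^3 + 7*t^2 - 2*t - 2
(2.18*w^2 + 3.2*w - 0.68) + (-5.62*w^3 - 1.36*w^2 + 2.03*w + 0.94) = -5.62*w^3 + 0.82*w^2 + 5.23*w + 0.26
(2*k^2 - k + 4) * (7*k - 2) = 14*k^3 - 11*k^2 + 30*k - 8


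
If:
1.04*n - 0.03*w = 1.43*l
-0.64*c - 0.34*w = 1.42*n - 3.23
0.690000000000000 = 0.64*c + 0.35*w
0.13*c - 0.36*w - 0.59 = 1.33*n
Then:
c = 4.59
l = 1.40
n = 1.74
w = -6.42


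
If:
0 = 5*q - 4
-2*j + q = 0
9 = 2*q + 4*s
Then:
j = 2/5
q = 4/5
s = 37/20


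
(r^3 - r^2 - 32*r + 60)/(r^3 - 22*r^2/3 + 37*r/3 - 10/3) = 3*(r + 6)/(3*r - 1)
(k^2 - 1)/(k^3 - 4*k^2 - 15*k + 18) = (k + 1)/(k^2 - 3*k - 18)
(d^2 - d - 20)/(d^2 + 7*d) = (d^2 - d - 20)/(d*(d + 7))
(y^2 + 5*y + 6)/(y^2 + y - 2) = (y + 3)/(y - 1)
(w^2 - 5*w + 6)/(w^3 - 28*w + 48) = (w - 3)/(w^2 + 2*w - 24)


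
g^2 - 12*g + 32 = (g - 8)*(g - 4)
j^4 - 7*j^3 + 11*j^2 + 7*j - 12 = (j - 4)*(j - 3)*(j - 1)*(j + 1)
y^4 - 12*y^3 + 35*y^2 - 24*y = y*(y - 8)*(y - 3)*(y - 1)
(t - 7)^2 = t^2 - 14*t + 49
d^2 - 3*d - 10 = (d - 5)*(d + 2)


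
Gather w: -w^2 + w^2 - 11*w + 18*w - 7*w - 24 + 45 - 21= 0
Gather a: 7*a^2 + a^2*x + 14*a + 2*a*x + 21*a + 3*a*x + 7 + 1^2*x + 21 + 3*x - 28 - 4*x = a^2*(x + 7) + a*(5*x + 35)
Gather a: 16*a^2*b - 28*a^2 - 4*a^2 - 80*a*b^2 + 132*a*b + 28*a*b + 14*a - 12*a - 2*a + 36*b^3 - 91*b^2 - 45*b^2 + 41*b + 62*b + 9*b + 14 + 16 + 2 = a^2*(16*b - 32) + a*(-80*b^2 + 160*b) + 36*b^3 - 136*b^2 + 112*b + 32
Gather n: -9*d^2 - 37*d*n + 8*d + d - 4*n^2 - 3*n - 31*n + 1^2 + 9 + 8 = -9*d^2 + 9*d - 4*n^2 + n*(-37*d - 34) + 18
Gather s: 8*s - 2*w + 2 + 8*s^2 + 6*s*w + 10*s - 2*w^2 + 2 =8*s^2 + s*(6*w + 18) - 2*w^2 - 2*w + 4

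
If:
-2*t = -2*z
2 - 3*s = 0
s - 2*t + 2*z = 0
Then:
No Solution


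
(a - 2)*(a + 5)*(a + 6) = a^3 + 9*a^2 + 8*a - 60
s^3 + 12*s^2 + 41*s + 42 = (s + 2)*(s + 3)*(s + 7)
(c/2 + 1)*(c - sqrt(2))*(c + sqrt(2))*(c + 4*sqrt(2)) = c^4/2 + c^3 + 2*sqrt(2)*c^3 - c^2 + 4*sqrt(2)*c^2 - 4*sqrt(2)*c - 2*c - 8*sqrt(2)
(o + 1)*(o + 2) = o^2 + 3*o + 2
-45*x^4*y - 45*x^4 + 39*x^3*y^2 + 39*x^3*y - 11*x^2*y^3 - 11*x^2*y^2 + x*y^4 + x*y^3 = (-5*x + y)*(-3*x + y)^2*(x*y + x)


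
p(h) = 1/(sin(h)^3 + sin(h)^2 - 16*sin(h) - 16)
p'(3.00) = -0.05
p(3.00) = -0.05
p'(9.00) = -0.03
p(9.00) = -0.04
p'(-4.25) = -0.01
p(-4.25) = -0.03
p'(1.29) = 0.00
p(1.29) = -0.03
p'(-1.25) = 8.08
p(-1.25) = -1.30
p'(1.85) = -0.00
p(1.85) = -0.03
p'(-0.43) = 0.17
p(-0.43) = -0.11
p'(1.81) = -0.00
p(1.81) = -0.03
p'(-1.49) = 505.58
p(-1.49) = -20.43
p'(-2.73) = -0.17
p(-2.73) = -0.11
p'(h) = (-3*sin(h)^2*cos(h) - 2*sin(h)*cos(h) + 16*cos(h))/(sin(h)^3 + sin(h)^2 - 16*sin(h) - 16)^2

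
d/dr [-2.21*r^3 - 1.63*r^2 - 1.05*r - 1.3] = -6.63*r^2 - 3.26*r - 1.05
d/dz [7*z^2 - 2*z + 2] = 14*z - 2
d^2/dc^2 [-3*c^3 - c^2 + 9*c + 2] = -18*c - 2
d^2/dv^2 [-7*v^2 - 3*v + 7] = -14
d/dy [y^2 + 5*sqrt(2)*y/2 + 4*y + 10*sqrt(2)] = 2*y + 5*sqrt(2)/2 + 4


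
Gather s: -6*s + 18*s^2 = 18*s^2 - 6*s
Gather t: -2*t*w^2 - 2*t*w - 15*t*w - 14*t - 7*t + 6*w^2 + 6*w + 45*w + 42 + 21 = t*(-2*w^2 - 17*w - 21) + 6*w^2 + 51*w + 63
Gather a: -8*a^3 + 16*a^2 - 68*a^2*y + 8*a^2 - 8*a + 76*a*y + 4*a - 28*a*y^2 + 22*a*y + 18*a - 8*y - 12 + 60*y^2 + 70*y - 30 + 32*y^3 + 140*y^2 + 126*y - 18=-8*a^3 + a^2*(24 - 68*y) + a*(-28*y^2 + 98*y + 14) + 32*y^3 + 200*y^2 + 188*y - 60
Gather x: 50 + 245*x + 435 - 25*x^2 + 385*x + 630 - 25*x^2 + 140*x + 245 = -50*x^2 + 770*x + 1360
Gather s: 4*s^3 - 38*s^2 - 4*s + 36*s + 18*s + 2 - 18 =4*s^3 - 38*s^2 + 50*s - 16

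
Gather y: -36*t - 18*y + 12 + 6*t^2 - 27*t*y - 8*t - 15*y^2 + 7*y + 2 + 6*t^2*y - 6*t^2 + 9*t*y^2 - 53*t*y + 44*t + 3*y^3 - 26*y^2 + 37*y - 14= 3*y^3 + y^2*(9*t - 41) + y*(6*t^2 - 80*t + 26)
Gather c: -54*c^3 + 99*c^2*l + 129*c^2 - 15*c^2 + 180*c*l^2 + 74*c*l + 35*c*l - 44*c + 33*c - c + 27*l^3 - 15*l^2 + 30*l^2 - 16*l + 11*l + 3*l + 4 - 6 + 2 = -54*c^3 + c^2*(99*l + 114) + c*(180*l^2 + 109*l - 12) + 27*l^3 + 15*l^2 - 2*l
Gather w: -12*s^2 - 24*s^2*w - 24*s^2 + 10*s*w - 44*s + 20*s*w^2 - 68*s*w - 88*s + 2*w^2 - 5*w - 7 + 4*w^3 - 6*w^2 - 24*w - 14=-36*s^2 - 132*s + 4*w^3 + w^2*(20*s - 4) + w*(-24*s^2 - 58*s - 29) - 21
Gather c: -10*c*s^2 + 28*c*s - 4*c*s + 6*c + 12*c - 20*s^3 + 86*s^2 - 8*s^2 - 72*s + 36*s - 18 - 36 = c*(-10*s^2 + 24*s + 18) - 20*s^3 + 78*s^2 - 36*s - 54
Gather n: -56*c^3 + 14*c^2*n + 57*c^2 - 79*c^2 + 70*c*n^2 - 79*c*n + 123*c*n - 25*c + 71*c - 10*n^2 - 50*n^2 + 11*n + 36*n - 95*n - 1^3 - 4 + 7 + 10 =-56*c^3 - 22*c^2 + 46*c + n^2*(70*c - 60) + n*(14*c^2 + 44*c - 48) + 12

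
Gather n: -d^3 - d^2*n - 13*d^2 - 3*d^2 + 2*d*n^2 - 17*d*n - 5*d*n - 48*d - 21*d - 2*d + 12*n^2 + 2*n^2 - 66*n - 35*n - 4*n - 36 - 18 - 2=-d^3 - 16*d^2 - 71*d + n^2*(2*d + 14) + n*(-d^2 - 22*d - 105) - 56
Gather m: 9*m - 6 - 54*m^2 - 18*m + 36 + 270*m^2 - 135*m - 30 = 216*m^2 - 144*m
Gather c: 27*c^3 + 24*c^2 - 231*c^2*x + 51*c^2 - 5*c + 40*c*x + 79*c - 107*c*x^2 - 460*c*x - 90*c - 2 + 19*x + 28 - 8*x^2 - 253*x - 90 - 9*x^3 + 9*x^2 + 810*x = 27*c^3 + c^2*(75 - 231*x) + c*(-107*x^2 - 420*x - 16) - 9*x^3 + x^2 + 576*x - 64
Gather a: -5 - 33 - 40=-78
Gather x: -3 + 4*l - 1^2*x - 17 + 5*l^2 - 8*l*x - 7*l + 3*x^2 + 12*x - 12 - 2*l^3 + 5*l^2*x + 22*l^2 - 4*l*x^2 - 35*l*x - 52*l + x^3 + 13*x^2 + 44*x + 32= -2*l^3 + 27*l^2 - 55*l + x^3 + x^2*(16 - 4*l) + x*(5*l^2 - 43*l + 55)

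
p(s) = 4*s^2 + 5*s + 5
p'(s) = 8*s + 5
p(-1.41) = 5.90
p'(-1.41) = -6.28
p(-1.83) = 9.25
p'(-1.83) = -9.64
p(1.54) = 22.19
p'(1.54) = 17.32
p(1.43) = 20.33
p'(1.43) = 16.44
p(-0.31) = 3.83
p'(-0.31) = 2.52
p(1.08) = 15.07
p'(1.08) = 13.64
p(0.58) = 9.25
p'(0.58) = 9.64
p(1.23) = 17.20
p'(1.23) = 14.84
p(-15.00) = 830.00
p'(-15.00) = -115.00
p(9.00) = 374.00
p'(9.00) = 77.00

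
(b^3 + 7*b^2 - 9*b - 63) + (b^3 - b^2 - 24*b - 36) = 2*b^3 + 6*b^2 - 33*b - 99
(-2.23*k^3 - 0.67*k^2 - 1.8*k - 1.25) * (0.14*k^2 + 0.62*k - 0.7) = -0.3122*k^5 - 1.4764*k^4 + 0.8936*k^3 - 0.822*k^2 + 0.485*k + 0.875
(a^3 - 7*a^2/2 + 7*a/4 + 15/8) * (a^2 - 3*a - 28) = a^5 - 13*a^4/2 - 63*a^3/4 + 757*a^2/8 - 437*a/8 - 105/2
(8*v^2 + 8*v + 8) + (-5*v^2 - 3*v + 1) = 3*v^2 + 5*v + 9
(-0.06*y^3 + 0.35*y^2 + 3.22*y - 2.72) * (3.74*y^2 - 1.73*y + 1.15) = -0.2244*y^5 + 1.4128*y^4 + 11.3683*y^3 - 15.3409*y^2 + 8.4086*y - 3.128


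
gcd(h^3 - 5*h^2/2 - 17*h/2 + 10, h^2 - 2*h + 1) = h - 1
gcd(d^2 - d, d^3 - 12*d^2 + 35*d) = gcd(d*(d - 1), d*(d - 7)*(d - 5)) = d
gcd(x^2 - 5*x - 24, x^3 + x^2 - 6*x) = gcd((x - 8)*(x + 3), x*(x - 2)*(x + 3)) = x + 3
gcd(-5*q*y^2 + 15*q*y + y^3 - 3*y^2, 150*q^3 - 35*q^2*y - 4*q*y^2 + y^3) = -5*q + y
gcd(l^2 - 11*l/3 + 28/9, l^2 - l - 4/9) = l - 4/3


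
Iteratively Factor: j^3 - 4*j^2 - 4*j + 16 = (j + 2)*(j^2 - 6*j + 8) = (j - 2)*(j + 2)*(j - 4)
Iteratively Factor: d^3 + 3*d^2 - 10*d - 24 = (d - 3)*(d^2 + 6*d + 8) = (d - 3)*(d + 4)*(d + 2)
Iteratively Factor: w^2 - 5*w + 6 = (w - 2)*(w - 3)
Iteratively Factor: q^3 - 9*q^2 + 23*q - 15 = (q - 5)*(q^2 - 4*q + 3) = (q - 5)*(q - 1)*(q - 3)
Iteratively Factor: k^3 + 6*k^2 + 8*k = (k + 4)*(k^2 + 2*k) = (k + 2)*(k + 4)*(k)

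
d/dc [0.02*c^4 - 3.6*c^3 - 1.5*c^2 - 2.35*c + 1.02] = 0.08*c^3 - 10.8*c^2 - 3.0*c - 2.35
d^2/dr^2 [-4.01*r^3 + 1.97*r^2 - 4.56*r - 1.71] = 3.94 - 24.06*r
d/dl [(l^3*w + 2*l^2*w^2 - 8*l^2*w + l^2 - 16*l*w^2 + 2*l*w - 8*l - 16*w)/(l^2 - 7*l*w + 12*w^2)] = (-(2*l - 7*w)*(l^3*w + 2*l^2*w^2 - 8*l^2*w + l^2 - 16*l*w^2 + 2*l*w - 8*l - 16*w) + (l^2 - 7*l*w + 12*w^2)*(3*l^2*w + 4*l*w^2 - 16*l*w + 2*l - 16*w^2 + 2*w - 8))/(l^2 - 7*l*w + 12*w^2)^2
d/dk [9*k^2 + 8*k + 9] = 18*k + 8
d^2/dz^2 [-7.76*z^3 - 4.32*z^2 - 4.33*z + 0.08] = -46.56*z - 8.64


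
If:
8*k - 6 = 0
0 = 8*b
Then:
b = 0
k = 3/4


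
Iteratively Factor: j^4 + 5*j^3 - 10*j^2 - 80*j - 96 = (j - 4)*(j^3 + 9*j^2 + 26*j + 24) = (j - 4)*(j + 4)*(j^2 + 5*j + 6) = (j - 4)*(j + 2)*(j + 4)*(j + 3)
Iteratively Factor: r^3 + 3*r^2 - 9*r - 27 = (r - 3)*(r^2 + 6*r + 9) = (r - 3)*(r + 3)*(r + 3)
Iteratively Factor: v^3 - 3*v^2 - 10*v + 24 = (v - 4)*(v^2 + v - 6) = (v - 4)*(v - 2)*(v + 3)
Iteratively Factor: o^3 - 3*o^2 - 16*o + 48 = (o - 4)*(o^2 + o - 12) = (o - 4)*(o - 3)*(o + 4)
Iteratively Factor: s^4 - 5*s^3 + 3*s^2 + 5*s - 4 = (s - 1)*(s^3 - 4*s^2 - s + 4) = (s - 1)^2*(s^2 - 3*s - 4) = (s - 1)^2*(s + 1)*(s - 4)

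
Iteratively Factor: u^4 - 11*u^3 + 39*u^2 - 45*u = (u - 5)*(u^3 - 6*u^2 + 9*u) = u*(u - 5)*(u^2 - 6*u + 9) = u*(u - 5)*(u - 3)*(u - 3)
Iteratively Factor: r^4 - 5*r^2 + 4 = (r + 1)*(r^3 - r^2 - 4*r + 4) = (r + 1)*(r + 2)*(r^2 - 3*r + 2) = (r - 2)*(r + 1)*(r + 2)*(r - 1)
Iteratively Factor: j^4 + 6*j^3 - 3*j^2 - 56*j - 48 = (j + 4)*(j^3 + 2*j^2 - 11*j - 12) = (j + 1)*(j + 4)*(j^2 + j - 12) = (j + 1)*(j + 4)^2*(j - 3)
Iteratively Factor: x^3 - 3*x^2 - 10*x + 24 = (x - 2)*(x^2 - x - 12) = (x - 2)*(x + 3)*(x - 4)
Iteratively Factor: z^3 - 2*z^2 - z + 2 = (z + 1)*(z^2 - 3*z + 2) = (z - 2)*(z + 1)*(z - 1)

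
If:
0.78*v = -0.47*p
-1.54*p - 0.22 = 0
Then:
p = -0.14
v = 0.09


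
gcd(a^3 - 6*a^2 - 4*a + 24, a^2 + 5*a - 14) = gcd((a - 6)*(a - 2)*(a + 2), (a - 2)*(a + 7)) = a - 2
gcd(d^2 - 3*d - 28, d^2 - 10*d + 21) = d - 7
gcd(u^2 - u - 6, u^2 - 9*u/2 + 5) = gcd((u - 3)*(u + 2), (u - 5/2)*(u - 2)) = 1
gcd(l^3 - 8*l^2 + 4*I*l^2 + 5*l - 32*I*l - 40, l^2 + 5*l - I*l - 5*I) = l - I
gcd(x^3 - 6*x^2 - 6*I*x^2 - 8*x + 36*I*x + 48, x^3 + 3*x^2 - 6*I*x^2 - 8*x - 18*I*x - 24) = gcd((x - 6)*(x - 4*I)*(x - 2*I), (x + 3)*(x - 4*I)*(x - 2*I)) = x^2 - 6*I*x - 8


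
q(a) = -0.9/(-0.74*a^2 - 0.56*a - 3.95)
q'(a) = -0.9*(1.48*a + 0.56)/(-0.74*a^2 - 0.56*a - 3.95)^2 = (-1.332*a - 0.504)/(0.74*a^2 + 0.56*a + 3.95)^2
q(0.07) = 0.23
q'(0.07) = -0.04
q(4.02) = 0.05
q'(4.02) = -0.02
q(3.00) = 0.07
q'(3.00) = -0.03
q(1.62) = 0.13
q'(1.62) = -0.06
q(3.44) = 0.06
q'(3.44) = -0.02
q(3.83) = 0.05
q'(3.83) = -0.02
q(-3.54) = 0.08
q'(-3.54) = 0.03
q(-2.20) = 0.14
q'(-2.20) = 0.06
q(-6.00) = 0.03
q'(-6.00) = 0.01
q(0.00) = 0.23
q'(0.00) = -0.03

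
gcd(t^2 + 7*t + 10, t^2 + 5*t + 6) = t + 2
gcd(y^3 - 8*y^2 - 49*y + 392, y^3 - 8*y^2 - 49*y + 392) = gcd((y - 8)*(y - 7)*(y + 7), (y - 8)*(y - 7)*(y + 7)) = y^3 - 8*y^2 - 49*y + 392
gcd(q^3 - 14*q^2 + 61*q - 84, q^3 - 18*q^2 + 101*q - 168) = q^2 - 10*q + 21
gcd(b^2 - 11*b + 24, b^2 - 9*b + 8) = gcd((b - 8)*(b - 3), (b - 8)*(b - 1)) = b - 8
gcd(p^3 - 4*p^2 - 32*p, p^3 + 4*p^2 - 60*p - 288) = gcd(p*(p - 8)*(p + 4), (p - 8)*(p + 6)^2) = p - 8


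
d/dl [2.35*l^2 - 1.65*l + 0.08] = 4.7*l - 1.65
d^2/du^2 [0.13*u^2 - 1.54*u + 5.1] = 0.260000000000000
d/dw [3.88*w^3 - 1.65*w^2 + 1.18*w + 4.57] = 11.64*w^2 - 3.3*w + 1.18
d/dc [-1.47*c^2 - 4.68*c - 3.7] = -2.94*c - 4.68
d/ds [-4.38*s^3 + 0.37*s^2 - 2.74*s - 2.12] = -13.14*s^2 + 0.74*s - 2.74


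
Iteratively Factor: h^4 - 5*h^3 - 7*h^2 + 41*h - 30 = (h + 3)*(h^3 - 8*h^2 + 17*h - 10) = (h - 1)*(h + 3)*(h^2 - 7*h + 10) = (h - 5)*(h - 1)*(h + 3)*(h - 2)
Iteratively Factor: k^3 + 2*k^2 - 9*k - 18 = (k + 2)*(k^2 - 9) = (k + 2)*(k + 3)*(k - 3)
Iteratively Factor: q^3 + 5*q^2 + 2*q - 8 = (q + 2)*(q^2 + 3*q - 4) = (q - 1)*(q + 2)*(q + 4)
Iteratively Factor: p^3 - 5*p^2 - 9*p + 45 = (p + 3)*(p^2 - 8*p + 15) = (p - 3)*(p + 3)*(p - 5)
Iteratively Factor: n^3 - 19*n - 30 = (n + 2)*(n^2 - 2*n - 15) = (n + 2)*(n + 3)*(n - 5)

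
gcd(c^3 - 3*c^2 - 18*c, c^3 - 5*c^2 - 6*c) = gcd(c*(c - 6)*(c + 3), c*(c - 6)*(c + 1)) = c^2 - 6*c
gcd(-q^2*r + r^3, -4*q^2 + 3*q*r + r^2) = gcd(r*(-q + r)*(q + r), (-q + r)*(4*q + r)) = q - r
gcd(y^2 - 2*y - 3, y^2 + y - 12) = y - 3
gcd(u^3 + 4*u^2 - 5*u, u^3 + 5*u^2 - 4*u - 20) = u + 5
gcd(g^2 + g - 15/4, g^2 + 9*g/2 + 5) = g + 5/2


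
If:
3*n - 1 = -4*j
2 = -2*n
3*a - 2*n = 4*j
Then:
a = 2/3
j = 1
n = -1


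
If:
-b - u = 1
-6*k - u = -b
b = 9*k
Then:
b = -3/4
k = -1/12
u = -1/4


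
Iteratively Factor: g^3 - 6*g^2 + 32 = (g - 4)*(g^2 - 2*g - 8) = (g - 4)^2*(g + 2)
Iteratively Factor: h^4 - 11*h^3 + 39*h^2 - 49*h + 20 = (h - 4)*(h^3 - 7*h^2 + 11*h - 5) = (h - 4)*(h - 1)*(h^2 - 6*h + 5) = (h - 5)*(h - 4)*(h - 1)*(h - 1)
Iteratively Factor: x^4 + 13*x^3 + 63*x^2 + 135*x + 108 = (x + 3)*(x^3 + 10*x^2 + 33*x + 36) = (x + 3)*(x + 4)*(x^2 + 6*x + 9) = (x + 3)^2*(x + 4)*(x + 3)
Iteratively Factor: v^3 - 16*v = (v - 4)*(v^2 + 4*v) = v*(v - 4)*(v + 4)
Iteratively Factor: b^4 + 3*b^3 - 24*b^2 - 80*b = (b + 4)*(b^3 - b^2 - 20*b) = b*(b + 4)*(b^2 - b - 20) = b*(b + 4)^2*(b - 5)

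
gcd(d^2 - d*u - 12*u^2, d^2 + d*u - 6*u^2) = d + 3*u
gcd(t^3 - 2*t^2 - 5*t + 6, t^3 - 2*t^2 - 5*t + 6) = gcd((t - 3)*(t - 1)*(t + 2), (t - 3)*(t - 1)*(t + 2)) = t^3 - 2*t^2 - 5*t + 6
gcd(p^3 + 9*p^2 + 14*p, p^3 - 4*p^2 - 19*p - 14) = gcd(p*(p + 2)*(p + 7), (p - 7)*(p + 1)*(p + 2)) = p + 2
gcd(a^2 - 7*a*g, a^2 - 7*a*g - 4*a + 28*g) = a - 7*g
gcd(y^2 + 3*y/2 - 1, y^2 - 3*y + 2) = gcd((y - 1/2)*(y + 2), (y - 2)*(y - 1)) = 1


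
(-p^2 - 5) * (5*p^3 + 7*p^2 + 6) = -5*p^5 - 7*p^4 - 25*p^3 - 41*p^2 - 30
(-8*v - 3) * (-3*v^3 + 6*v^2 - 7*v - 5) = 24*v^4 - 39*v^3 + 38*v^2 + 61*v + 15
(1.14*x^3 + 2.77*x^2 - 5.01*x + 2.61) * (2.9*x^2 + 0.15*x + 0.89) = 3.306*x^5 + 8.204*x^4 - 13.0989*x^3 + 9.2828*x^2 - 4.0674*x + 2.3229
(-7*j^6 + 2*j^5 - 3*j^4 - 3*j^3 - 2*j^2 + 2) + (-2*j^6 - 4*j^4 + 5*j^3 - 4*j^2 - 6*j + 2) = -9*j^6 + 2*j^5 - 7*j^4 + 2*j^3 - 6*j^2 - 6*j + 4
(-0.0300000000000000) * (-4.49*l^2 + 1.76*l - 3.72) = 0.1347*l^2 - 0.0528*l + 0.1116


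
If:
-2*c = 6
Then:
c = -3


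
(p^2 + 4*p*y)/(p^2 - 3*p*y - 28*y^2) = p/(p - 7*y)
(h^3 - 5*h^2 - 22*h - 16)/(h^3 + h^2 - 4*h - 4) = (h - 8)/(h - 2)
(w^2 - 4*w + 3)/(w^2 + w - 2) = (w - 3)/(w + 2)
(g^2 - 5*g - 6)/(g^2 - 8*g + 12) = (g + 1)/(g - 2)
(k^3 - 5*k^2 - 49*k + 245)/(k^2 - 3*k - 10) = (k^2 - 49)/(k + 2)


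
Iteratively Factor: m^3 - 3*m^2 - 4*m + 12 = (m - 2)*(m^2 - m - 6) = (m - 2)*(m + 2)*(m - 3)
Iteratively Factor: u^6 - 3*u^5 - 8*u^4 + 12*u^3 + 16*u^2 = (u + 1)*(u^5 - 4*u^4 - 4*u^3 + 16*u^2) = (u - 2)*(u + 1)*(u^4 - 2*u^3 - 8*u^2) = u*(u - 2)*(u + 1)*(u^3 - 2*u^2 - 8*u) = u^2*(u - 2)*(u + 1)*(u^2 - 2*u - 8) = u^2*(u - 4)*(u - 2)*(u + 1)*(u + 2)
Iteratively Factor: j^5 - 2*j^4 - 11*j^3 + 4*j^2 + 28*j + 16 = (j - 4)*(j^4 + 2*j^3 - 3*j^2 - 8*j - 4) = (j - 4)*(j - 2)*(j^3 + 4*j^2 + 5*j + 2) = (j - 4)*(j - 2)*(j + 1)*(j^2 + 3*j + 2) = (j - 4)*(j - 2)*(j + 1)^2*(j + 2)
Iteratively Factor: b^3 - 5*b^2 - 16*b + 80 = (b + 4)*(b^2 - 9*b + 20) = (b - 4)*(b + 4)*(b - 5)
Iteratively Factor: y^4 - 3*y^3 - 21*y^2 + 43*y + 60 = (y + 4)*(y^3 - 7*y^2 + 7*y + 15) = (y - 3)*(y + 4)*(y^2 - 4*y - 5) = (y - 3)*(y + 1)*(y + 4)*(y - 5)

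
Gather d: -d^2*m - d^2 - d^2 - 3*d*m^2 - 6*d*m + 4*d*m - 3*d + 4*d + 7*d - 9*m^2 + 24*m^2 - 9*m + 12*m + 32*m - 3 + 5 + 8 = d^2*(-m - 2) + d*(-3*m^2 - 2*m + 8) + 15*m^2 + 35*m + 10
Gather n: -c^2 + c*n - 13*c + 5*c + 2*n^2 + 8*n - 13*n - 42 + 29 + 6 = -c^2 - 8*c + 2*n^2 + n*(c - 5) - 7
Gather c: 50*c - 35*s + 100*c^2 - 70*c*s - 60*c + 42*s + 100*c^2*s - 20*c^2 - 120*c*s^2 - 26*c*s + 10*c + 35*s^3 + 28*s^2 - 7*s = c^2*(100*s + 80) + c*(-120*s^2 - 96*s) + 35*s^3 + 28*s^2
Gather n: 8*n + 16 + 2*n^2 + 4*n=2*n^2 + 12*n + 16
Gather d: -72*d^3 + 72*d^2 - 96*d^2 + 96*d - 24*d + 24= -72*d^3 - 24*d^2 + 72*d + 24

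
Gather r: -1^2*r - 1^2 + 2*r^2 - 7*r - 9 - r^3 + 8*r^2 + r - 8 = -r^3 + 10*r^2 - 7*r - 18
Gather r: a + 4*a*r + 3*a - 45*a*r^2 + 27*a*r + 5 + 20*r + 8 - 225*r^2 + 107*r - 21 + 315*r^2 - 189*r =4*a + r^2*(90 - 45*a) + r*(31*a - 62) - 8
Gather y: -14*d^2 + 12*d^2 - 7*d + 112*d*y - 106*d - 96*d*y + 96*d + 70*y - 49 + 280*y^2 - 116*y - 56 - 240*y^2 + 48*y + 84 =-2*d^2 - 17*d + 40*y^2 + y*(16*d + 2) - 21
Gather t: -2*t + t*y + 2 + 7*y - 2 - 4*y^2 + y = t*(y - 2) - 4*y^2 + 8*y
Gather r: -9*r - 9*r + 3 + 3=6 - 18*r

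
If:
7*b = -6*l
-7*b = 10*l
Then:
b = 0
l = 0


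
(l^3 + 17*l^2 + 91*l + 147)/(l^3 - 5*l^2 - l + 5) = (l^3 + 17*l^2 + 91*l + 147)/(l^3 - 5*l^2 - l + 5)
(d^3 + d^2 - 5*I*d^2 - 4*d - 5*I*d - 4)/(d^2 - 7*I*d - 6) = (d^2 + d*(1 - 4*I) - 4*I)/(d - 6*I)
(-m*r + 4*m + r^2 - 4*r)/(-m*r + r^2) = (r - 4)/r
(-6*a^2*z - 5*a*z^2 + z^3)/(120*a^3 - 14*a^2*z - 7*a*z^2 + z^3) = z*(a + z)/(-20*a^2 - a*z + z^2)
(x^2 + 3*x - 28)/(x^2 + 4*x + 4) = (x^2 + 3*x - 28)/(x^2 + 4*x + 4)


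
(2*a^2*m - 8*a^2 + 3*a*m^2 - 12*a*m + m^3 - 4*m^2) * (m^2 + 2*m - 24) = 2*a^2*m^3 - 4*a^2*m^2 - 64*a^2*m + 192*a^2 + 3*a*m^4 - 6*a*m^3 - 96*a*m^2 + 288*a*m + m^5 - 2*m^4 - 32*m^3 + 96*m^2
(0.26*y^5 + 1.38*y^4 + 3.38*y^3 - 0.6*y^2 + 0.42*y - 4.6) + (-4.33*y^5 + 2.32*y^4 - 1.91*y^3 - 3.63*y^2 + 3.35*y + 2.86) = -4.07*y^5 + 3.7*y^4 + 1.47*y^3 - 4.23*y^2 + 3.77*y - 1.74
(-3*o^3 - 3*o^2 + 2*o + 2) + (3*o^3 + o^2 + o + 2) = -2*o^2 + 3*o + 4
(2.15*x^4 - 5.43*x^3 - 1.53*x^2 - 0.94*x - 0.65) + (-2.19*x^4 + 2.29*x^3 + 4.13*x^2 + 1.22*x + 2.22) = -0.04*x^4 - 3.14*x^3 + 2.6*x^2 + 0.28*x + 1.57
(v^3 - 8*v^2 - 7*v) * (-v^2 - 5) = -v^5 + 8*v^4 + 2*v^3 + 40*v^2 + 35*v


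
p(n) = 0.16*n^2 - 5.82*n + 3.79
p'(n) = 0.32*n - 5.82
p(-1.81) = 14.85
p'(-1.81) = -6.40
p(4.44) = -18.90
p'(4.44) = -4.40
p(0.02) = 3.67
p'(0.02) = -5.81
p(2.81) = -11.30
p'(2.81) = -4.92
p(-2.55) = 19.67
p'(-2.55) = -6.64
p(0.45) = 1.20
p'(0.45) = -5.68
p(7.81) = -31.90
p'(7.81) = -3.32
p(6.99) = -29.07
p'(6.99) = -3.58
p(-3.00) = 22.69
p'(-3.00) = -6.78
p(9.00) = -35.63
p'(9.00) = -2.94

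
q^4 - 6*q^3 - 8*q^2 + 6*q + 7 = (q - 7)*(q - 1)*(q + 1)^2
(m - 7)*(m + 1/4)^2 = m^3 - 13*m^2/2 - 55*m/16 - 7/16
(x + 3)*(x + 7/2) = x^2 + 13*x/2 + 21/2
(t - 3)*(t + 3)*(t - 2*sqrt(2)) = t^3 - 2*sqrt(2)*t^2 - 9*t + 18*sqrt(2)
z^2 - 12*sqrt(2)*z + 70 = (z - 7*sqrt(2))*(z - 5*sqrt(2))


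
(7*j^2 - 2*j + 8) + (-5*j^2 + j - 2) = 2*j^2 - j + 6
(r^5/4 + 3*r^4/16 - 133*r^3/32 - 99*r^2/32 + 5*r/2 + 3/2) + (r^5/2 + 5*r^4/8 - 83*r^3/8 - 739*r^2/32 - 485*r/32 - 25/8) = 3*r^5/4 + 13*r^4/16 - 465*r^3/32 - 419*r^2/16 - 405*r/32 - 13/8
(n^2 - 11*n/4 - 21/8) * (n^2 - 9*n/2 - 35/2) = n^4 - 29*n^3/4 - 31*n^2/4 + 959*n/16 + 735/16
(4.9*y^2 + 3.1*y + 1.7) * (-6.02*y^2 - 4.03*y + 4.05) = -29.498*y^4 - 38.409*y^3 - 2.882*y^2 + 5.704*y + 6.885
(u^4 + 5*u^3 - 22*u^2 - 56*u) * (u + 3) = u^5 + 8*u^4 - 7*u^3 - 122*u^2 - 168*u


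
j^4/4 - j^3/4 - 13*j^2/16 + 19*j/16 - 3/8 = (j/4 + 1/2)*(j - 3/2)*(j - 1)*(j - 1/2)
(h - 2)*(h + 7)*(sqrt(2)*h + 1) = sqrt(2)*h^3 + h^2 + 5*sqrt(2)*h^2 - 14*sqrt(2)*h + 5*h - 14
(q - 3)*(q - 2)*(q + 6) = q^3 + q^2 - 24*q + 36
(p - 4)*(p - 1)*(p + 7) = p^3 + 2*p^2 - 31*p + 28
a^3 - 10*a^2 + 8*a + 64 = (a - 8)*(a - 4)*(a + 2)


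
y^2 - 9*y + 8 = (y - 8)*(y - 1)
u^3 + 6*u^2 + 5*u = u*(u + 1)*(u + 5)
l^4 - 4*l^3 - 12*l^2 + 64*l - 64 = (l - 4)*(l - 2)^2*(l + 4)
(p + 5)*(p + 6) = p^2 + 11*p + 30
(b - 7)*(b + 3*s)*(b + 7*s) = b^3 + 10*b^2*s - 7*b^2 + 21*b*s^2 - 70*b*s - 147*s^2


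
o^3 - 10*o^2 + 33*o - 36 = (o - 4)*(o - 3)^2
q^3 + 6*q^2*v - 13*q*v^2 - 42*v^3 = (q - 3*v)*(q + 2*v)*(q + 7*v)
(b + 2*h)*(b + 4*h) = b^2 + 6*b*h + 8*h^2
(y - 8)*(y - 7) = y^2 - 15*y + 56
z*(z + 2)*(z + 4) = z^3 + 6*z^2 + 8*z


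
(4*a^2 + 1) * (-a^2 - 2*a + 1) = -4*a^4 - 8*a^3 + 3*a^2 - 2*a + 1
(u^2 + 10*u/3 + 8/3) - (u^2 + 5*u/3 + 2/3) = 5*u/3 + 2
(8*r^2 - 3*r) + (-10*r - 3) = 8*r^2 - 13*r - 3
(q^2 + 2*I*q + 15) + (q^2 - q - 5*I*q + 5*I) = 2*q^2 - q - 3*I*q + 15 + 5*I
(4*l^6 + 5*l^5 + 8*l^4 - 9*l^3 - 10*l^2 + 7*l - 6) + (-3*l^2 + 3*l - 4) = 4*l^6 + 5*l^5 + 8*l^4 - 9*l^3 - 13*l^2 + 10*l - 10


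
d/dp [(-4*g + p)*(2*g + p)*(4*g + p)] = -16*g^2 + 4*g*p + 3*p^2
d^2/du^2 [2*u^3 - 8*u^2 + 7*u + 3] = 12*u - 16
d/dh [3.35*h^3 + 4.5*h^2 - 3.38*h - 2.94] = 10.05*h^2 + 9.0*h - 3.38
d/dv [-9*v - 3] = -9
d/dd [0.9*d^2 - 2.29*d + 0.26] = 1.8*d - 2.29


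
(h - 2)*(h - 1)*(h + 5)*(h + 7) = h^4 + 9*h^3 + h^2 - 81*h + 70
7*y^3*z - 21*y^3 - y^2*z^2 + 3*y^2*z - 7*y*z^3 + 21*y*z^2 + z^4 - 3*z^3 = (-7*y + z)*(-y + z)*(y + z)*(z - 3)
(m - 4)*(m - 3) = m^2 - 7*m + 12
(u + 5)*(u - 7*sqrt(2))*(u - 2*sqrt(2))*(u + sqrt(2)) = u^4 - 8*sqrt(2)*u^3 + 5*u^3 - 40*sqrt(2)*u^2 + 10*u^2 + 28*sqrt(2)*u + 50*u + 140*sqrt(2)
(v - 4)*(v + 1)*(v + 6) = v^3 + 3*v^2 - 22*v - 24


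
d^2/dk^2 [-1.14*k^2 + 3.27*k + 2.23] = -2.28000000000000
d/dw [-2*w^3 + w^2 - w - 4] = -6*w^2 + 2*w - 1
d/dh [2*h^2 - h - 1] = 4*h - 1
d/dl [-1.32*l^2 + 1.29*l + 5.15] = 1.29 - 2.64*l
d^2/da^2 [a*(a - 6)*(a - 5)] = 6*a - 22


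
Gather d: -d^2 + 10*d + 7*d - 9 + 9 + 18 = -d^2 + 17*d + 18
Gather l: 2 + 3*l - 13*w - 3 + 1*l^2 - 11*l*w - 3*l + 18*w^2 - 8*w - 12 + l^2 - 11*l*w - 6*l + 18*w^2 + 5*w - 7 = 2*l^2 + l*(-22*w - 6) + 36*w^2 - 16*w - 20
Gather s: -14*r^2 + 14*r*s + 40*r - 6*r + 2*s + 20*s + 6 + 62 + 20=-14*r^2 + 34*r + s*(14*r + 22) + 88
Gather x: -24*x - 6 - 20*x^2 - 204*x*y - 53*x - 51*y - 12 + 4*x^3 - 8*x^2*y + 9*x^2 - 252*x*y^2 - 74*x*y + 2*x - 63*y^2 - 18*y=4*x^3 + x^2*(-8*y - 11) + x*(-252*y^2 - 278*y - 75) - 63*y^2 - 69*y - 18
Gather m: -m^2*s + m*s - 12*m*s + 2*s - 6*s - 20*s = -m^2*s - 11*m*s - 24*s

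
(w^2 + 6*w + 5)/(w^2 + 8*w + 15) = (w + 1)/(w + 3)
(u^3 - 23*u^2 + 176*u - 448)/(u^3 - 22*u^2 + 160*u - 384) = (u - 7)/(u - 6)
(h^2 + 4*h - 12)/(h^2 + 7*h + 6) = (h - 2)/(h + 1)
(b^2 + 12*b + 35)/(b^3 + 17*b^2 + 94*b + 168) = (b + 5)/(b^2 + 10*b + 24)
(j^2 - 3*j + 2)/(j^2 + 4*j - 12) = (j - 1)/(j + 6)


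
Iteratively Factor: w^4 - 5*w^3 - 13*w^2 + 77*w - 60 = (w - 3)*(w^3 - 2*w^2 - 19*w + 20) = (w - 3)*(w + 4)*(w^2 - 6*w + 5) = (w - 3)*(w - 1)*(w + 4)*(w - 5)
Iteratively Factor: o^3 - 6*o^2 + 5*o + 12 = (o - 4)*(o^2 - 2*o - 3) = (o - 4)*(o - 3)*(o + 1)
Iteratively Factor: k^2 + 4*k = (k)*(k + 4)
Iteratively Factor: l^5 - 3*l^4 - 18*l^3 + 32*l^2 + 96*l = (l)*(l^4 - 3*l^3 - 18*l^2 + 32*l + 96) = l*(l - 4)*(l^3 + l^2 - 14*l - 24) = l*(l - 4)^2*(l^2 + 5*l + 6) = l*(l - 4)^2*(l + 3)*(l + 2)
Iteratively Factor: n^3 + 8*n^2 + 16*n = (n + 4)*(n^2 + 4*n) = (n + 4)^2*(n)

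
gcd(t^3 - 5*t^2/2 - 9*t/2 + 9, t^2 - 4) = t + 2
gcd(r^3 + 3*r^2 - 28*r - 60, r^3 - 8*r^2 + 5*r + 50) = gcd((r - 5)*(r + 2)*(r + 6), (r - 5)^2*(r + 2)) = r^2 - 3*r - 10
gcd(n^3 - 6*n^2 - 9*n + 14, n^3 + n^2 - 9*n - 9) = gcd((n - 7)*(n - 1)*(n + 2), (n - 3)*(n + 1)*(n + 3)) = 1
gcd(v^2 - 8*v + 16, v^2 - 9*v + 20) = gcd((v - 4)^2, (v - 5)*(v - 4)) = v - 4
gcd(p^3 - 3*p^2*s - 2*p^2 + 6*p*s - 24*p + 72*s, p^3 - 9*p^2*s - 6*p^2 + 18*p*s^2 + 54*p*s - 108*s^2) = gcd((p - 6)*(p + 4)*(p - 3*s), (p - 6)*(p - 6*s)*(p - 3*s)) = p^2 - 3*p*s - 6*p + 18*s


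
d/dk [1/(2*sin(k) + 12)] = -cos(k)/(2*(sin(k) + 6)^2)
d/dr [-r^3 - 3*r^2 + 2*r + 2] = -3*r^2 - 6*r + 2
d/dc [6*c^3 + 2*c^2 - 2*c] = 18*c^2 + 4*c - 2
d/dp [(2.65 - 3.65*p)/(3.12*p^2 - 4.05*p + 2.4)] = (11.388*p^2 - 16.536*p + 1.9725)/(9.7344*p^4 - 25.272*p^3 + 31.3785*p^2 - 19.44*p + 5.76)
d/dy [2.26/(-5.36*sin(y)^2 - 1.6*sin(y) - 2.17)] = (24.2272*sin(y) + 3.616)*cos(y)/(5.36*sin(y)^2 + 1.6*sin(y) + 2.17)^2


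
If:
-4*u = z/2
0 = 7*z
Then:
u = 0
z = 0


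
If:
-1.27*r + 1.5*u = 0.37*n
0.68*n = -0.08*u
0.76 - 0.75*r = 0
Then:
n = -0.10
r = 1.01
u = 0.83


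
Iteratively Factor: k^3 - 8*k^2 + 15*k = (k)*(k^2 - 8*k + 15) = k*(k - 3)*(k - 5)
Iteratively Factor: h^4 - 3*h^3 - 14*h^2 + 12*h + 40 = (h - 2)*(h^3 - h^2 - 16*h - 20) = (h - 5)*(h - 2)*(h^2 + 4*h + 4) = (h - 5)*(h - 2)*(h + 2)*(h + 2)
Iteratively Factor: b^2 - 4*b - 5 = (b + 1)*(b - 5)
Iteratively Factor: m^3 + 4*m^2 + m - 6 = (m - 1)*(m^2 + 5*m + 6) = (m - 1)*(m + 3)*(m + 2)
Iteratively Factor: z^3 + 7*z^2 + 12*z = (z)*(z^2 + 7*z + 12) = z*(z + 4)*(z + 3)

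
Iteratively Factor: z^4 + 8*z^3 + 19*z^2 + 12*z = (z + 3)*(z^3 + 5*z^2 + 4*z) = z*(z + 3)*(z^2 + 5*z + 4) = z*(z + 1)*(z + 3)*(z + 4)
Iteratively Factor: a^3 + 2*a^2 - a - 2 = (a - 1)*(a^2 + 3*a + 2) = (a - 1)*(a + 1)*(a + 2)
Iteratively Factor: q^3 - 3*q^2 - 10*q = (q + 2)*(q^2 - 5*q) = (q - 5)*(q + 2)*(q)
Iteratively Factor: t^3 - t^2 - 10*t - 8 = (t + 1)*(t^2 - 2*t - 8) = (t - 4)*(t + 1)*(t + 2)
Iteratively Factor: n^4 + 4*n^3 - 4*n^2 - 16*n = (n)*(n^3 + 4*n^2 - 4*n - 16) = n*(n + 4)*(n^2 - 4) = n*(n + 2)*(n + 4)*(n - 2)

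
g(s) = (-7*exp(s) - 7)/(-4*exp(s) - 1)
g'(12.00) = 0.00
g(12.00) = 1.75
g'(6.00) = 0.00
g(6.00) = 1.75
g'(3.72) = -0.03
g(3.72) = 1.78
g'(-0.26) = -0.97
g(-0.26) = 3.04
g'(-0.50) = -1.09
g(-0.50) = 3.28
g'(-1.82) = -1.25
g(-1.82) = 4.94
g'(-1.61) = -1.30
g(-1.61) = 4.67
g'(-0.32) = -1.00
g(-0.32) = 3.09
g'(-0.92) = -1.24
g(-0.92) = 3.77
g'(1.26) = -0.32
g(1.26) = 2.10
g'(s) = 4*(-7*exp(s) - 7)*exp(s)/(-4*exp(s) - 1)^2 - 7*exp(s)/(-4*exp(s) - 1) = -21*exp(s)/(4*exp(s) + 1)^2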